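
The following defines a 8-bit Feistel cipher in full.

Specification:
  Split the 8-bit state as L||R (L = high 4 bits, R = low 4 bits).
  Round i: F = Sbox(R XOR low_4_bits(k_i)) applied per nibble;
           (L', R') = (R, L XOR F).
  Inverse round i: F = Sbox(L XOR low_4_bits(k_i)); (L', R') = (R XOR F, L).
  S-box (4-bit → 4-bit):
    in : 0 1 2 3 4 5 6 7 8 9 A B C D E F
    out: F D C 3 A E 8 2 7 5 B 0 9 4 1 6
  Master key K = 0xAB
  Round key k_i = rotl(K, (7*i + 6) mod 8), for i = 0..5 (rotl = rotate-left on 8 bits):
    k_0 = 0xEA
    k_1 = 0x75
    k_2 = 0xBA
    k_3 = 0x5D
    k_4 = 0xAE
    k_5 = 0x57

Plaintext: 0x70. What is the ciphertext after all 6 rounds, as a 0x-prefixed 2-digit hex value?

s_0 = plaintext = 0x70
s_1 = Round(s_0, k_0) = 0x0C
s_2 = Round(s_1, k_1) = 0xC5
s_3 = Round(s_2, k_2) = 0x5A
s_4 = Round(s_3, k_3) = 0xA7
s_5 = Round(s_4, k_4) = 0x7F
s_6 = Round(s_5, k_5) = 0xF0

0xF0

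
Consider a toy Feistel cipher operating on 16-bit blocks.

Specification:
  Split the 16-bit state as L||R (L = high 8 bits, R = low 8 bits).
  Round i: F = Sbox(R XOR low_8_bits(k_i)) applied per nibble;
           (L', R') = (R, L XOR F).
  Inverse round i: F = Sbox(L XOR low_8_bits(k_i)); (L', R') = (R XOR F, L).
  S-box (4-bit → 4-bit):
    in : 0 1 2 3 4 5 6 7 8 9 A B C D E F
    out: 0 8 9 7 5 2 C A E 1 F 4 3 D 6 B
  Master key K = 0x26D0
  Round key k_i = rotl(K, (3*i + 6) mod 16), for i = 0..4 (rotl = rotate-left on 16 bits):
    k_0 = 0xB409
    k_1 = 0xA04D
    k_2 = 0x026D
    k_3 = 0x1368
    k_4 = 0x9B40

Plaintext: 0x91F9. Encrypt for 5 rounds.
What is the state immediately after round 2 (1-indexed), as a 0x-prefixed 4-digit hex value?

0x213A

s_0 = plaintext = 0x91F9
s_1 = Round(s_0, k_0) = 0xF921
s_2 = Round(s_1, k_1) = 0x213A
s_3 = Round(s_2, k_2) = 0x3A0B
s_4 = Round(s_3, k_3) = 0x0BFD
s_5 = Round(s_4, k_4) = 0xFD46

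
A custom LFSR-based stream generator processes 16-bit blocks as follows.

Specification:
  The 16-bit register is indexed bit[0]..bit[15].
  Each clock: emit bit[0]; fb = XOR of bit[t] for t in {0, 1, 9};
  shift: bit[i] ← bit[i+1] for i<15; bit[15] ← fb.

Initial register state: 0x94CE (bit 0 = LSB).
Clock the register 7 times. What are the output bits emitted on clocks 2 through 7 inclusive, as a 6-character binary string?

reg_0 = 0x94CE
clock 1: out=0, reg = 0xCA67
clock 2: out=1, reg = 0xE533
clock 3: out=1, reg = 0x7299
clock 4: out=1, reg = 0x394C
clock 5: out=0, reg = 0x1CA6
clock 6: out=0, reg = 0x8E53
clock 7: out=1, reg = 0xC729

111001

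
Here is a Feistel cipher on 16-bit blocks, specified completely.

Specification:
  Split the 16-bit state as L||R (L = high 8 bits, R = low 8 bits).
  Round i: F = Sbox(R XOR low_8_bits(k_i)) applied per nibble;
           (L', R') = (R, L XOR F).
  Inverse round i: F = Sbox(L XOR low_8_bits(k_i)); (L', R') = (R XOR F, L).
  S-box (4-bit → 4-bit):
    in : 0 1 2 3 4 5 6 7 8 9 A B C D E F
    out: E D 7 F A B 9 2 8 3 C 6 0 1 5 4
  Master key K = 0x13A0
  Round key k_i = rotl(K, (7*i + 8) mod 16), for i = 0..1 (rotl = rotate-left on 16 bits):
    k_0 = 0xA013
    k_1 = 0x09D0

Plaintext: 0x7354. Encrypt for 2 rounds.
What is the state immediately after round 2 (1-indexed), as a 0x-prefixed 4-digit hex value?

0xD1B9

s_0 = plaintext = 0x7354
s_1 = Round(s_0, k_0) = 0x54D1
s_2 = Round(s_1, k_1) = 0xD1B9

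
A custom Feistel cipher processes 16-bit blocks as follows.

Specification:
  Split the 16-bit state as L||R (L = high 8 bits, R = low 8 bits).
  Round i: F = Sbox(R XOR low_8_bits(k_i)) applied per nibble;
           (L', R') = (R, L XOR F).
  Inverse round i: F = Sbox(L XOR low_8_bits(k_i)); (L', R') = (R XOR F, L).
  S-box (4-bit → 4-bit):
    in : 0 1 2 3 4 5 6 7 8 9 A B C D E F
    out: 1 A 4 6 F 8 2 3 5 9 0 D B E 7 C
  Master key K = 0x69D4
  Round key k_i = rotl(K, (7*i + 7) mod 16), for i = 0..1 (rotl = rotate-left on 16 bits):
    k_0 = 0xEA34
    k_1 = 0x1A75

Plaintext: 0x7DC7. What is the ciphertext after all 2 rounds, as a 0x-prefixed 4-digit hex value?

0xBB70

s_0 = plaintext = 0x7DC7
s_1 = Round(s_0, k_0) = 0xC7BB
s_2 = Round(s_1, k_1) = 0xBB70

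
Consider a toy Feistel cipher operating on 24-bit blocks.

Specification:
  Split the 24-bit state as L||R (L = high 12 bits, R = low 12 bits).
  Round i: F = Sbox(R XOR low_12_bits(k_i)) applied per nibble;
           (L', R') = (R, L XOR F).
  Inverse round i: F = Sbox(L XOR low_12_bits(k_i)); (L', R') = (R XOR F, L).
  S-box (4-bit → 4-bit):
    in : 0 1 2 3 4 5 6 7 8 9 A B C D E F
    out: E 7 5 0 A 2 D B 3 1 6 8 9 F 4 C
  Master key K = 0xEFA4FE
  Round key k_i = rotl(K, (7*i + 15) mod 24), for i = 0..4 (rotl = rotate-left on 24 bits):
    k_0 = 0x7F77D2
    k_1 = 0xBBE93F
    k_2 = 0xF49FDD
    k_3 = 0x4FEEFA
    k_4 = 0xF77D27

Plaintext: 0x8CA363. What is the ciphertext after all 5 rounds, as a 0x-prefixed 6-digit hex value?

s_0 = plaintext = 0x8CA363
s_1 = Round(s_0, k_0) = 0x36324D
s_2 = Round(s_1, k_1) = 0x24DBD6
s_3 = Round(s_2, k_2) = 0xBD68A5
s_4 = Round(s_3, k_3) = 0x8A56FA
s_5 = Round(s_4, k_4) = 0x6FA05A

0x6FA05A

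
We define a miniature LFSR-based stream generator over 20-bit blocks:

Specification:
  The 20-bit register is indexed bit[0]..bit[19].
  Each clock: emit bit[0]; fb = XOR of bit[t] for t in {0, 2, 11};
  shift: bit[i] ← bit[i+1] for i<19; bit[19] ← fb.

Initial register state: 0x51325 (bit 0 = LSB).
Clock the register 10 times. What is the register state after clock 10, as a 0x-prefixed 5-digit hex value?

reg_0 = 0x51325
clock 1: out=1, reg = 0x28992
clock 2: out=0, reg = 0x944C9
clock 3: out=1, reg = 0xCA264
clock 4: out=0, reg = 0xE5132
clock 5: out=0, reg = 0x72899
clock 6: out=1, reg = 0x3944C
clock 7: out=0, reg = 0x9CA26
clock 8: out=0, reg = 0x4E513
clock 9: out=1, reg = 0xA7289
clock 10: out=1, reg = 0xD3944

0xD3944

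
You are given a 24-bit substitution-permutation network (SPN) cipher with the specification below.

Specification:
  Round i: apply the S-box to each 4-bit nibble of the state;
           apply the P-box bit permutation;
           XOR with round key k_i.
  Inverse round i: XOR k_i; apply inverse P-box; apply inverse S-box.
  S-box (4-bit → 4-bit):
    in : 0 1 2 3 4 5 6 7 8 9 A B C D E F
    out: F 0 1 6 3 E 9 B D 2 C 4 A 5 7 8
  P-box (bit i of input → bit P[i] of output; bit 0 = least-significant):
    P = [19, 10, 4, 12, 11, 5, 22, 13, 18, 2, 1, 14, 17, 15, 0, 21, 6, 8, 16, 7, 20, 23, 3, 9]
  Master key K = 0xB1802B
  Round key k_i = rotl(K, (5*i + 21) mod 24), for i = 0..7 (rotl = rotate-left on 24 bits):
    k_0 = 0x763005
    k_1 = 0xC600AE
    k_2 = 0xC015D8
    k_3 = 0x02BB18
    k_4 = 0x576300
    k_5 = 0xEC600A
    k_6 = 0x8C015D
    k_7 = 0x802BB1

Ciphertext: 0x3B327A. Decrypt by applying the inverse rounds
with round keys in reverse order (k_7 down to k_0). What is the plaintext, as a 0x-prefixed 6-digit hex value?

0x57C4FB

s_0 = ciphertext = 0x3B327A
s_1 = InvRound(s_0, k_7) = 0xE08B26
s_2 = InvRound(s_1, k_6) = 0xA25DED
s_3 = InvRound(s_2, k_5) = 0x17DE07
s_4 = InvRound(s_3, k_4) = 0x19338C
s_5 = InvRound(s_4, k_3) = 0x2A492D
s_6 = InvRound(s_5, k_2) = 0x968CE0
s_7 = InvRound(s_6, k_1) = 0xD293D9
s_8 = InvRound(s_7, k_0) = 0x57C4FB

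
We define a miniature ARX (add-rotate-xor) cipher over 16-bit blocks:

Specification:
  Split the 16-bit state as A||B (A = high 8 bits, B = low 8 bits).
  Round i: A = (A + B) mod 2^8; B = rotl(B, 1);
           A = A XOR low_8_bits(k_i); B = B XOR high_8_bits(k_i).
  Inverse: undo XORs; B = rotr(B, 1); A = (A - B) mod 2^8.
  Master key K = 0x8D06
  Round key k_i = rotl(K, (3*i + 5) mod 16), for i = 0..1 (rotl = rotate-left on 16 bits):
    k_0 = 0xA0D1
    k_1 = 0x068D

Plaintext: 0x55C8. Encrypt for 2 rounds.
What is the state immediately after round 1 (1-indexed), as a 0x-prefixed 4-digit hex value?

0xCC31

s_0 = plaintext = 0x55C8
s_1 = Round(s_0, k_0) = 0xCC31
s_2 = Round(s_1, k_1) = 0x7064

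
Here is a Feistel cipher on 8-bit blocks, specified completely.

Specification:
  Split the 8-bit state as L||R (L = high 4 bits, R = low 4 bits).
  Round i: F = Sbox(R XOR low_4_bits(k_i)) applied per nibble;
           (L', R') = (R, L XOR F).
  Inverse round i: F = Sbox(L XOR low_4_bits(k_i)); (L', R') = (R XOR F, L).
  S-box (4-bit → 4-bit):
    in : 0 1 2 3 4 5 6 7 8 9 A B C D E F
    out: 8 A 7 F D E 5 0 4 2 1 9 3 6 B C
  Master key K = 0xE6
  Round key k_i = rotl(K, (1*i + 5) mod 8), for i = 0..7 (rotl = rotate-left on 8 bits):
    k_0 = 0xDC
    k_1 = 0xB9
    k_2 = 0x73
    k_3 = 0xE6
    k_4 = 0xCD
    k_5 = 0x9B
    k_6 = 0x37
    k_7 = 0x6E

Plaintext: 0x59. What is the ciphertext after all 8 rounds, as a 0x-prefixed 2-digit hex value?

0x46

s_0 = plaintext = 0x59
s_1 = Round(s_0, k_0) = 0x9B
s_2 = Round(s_1, k_1) = 0xBE
s_3 = Round(s_2, k_2) = 0xED
s_4 = Round(s_3, k_3) = 0xD7
s_5 = Round(s_4, k_4) = 0x7C
s_6 = Round(s_5, k_5) = 0xC7
s_7 = Round(s_6, k_6) = 0x74
s_8 = Round(s_7, k_7) = 0x46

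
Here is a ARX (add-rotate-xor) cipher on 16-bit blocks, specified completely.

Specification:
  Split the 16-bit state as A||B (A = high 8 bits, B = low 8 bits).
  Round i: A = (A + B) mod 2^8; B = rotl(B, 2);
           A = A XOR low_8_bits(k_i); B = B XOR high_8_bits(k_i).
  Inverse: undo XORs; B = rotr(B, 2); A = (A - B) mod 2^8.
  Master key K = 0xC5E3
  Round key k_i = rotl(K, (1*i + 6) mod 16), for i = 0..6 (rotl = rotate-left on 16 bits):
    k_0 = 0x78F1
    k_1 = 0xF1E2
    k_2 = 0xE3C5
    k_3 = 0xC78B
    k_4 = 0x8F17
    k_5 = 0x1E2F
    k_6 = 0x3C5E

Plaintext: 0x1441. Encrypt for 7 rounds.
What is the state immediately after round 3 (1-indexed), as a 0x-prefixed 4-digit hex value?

0x02F3

s_0 = plaintext = 0x1441
s_1 = Round(s_0, k_0) = 0xA47D
s_2 = Round(s_1, k_1) = 0xC304
s_3 = Round(s_2, k_2) = 0x02F3
s_4 = Round(s_3, k_3) = 0x7E08
s_5 = Round(s_4, k_4) = 0x91AF
s_6 = Round(s_5, k_5) = 0x6FA0
s_7 = Round(s_6, k_6) = 0x51BE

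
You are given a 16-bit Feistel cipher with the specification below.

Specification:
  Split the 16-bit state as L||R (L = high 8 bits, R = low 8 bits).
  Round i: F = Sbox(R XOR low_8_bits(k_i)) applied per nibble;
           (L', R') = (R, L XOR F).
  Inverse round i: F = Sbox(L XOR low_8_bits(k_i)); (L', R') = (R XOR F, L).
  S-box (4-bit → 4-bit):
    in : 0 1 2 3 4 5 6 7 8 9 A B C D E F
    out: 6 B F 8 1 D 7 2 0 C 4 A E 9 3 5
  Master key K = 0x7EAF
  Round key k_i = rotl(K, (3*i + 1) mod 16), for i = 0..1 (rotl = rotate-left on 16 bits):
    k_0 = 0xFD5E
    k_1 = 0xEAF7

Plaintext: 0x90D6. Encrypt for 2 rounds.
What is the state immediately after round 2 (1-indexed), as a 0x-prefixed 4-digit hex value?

s_0 = plaintext = 0x90D6
s_1 = Round(s_0, k_0) = 0xD690
s_2 = Round(s_1, k_1) = 0x90A4

0x90A4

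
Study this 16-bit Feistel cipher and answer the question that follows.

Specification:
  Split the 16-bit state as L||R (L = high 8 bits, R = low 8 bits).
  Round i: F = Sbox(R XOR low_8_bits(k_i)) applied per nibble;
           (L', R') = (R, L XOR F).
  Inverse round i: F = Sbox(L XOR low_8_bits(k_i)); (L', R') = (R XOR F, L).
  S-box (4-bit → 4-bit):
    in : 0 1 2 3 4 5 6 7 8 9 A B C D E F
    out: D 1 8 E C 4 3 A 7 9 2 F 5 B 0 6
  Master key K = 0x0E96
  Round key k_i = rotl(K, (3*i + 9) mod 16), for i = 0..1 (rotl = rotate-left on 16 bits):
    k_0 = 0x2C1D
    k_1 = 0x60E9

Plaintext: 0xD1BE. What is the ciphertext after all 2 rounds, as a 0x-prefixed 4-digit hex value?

0xFFAD

s_0 = plaintext = 0xD1BE
s_1 = Round(s_0, k_0) = 0xBEFF
s_2 = Round(s_1, k_1) = 0xFFAD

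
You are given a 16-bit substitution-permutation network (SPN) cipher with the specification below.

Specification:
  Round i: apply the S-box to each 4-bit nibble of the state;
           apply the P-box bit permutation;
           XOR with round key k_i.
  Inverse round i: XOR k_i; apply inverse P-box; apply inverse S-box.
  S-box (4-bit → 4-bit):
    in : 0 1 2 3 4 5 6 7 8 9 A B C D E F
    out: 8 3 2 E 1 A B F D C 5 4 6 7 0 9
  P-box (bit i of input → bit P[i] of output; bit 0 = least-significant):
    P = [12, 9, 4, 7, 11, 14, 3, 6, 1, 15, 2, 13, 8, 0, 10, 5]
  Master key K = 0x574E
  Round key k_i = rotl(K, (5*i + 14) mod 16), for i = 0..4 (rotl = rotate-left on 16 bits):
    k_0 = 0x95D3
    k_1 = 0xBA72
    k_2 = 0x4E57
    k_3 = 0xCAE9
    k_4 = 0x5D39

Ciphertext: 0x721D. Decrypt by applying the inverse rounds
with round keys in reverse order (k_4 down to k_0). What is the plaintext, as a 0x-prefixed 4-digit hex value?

0x6573

s_0 = ciphertext = 0x721D
s_1 = InvRound(s_0, k_4) = 0x8942
s_2 = InvRound(s_1, k_3) = 0x64C5
s_3 = InvRound(s_2, k_2) = 0xEF43
s_4 = InvRound(s_3, k_1) = 0x7E2A
s_5 = InvRound(s_4, k_0) = 0x6573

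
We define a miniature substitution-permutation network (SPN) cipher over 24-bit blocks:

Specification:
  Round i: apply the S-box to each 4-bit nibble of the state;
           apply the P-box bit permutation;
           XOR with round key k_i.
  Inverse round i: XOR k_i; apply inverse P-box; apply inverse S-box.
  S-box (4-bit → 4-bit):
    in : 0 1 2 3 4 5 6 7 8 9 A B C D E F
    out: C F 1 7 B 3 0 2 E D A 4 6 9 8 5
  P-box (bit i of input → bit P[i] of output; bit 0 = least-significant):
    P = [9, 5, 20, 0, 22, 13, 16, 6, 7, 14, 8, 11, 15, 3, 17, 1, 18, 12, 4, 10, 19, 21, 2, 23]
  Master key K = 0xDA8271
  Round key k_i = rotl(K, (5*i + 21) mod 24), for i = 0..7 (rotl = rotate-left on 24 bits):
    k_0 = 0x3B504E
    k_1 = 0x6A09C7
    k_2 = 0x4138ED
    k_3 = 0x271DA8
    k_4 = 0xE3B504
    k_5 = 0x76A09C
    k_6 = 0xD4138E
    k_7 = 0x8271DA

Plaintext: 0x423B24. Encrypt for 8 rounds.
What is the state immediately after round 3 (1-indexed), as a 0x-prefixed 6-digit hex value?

0xC1F3CF

s_0 = plaintext = 0x423B24
s_1 = Round(s_0, k_0) = 0xD5D367
s_2 = Round(s_1, k_1) = 0xE6D865
s_3 = Round(s_2, k_2) = 0xC1F3CF
s_4 = Round(s_3, k_3) = 0x10EA3C
s_5 = Round(s_4, k_4) = 0x1AD932
s_6 = Round(s_5, k_5) = 0x9F1F1A
s_7 = Round(s_6, k_6) = 0x1BB271
s_8 = Round(s_7, k_7) = 0x38536F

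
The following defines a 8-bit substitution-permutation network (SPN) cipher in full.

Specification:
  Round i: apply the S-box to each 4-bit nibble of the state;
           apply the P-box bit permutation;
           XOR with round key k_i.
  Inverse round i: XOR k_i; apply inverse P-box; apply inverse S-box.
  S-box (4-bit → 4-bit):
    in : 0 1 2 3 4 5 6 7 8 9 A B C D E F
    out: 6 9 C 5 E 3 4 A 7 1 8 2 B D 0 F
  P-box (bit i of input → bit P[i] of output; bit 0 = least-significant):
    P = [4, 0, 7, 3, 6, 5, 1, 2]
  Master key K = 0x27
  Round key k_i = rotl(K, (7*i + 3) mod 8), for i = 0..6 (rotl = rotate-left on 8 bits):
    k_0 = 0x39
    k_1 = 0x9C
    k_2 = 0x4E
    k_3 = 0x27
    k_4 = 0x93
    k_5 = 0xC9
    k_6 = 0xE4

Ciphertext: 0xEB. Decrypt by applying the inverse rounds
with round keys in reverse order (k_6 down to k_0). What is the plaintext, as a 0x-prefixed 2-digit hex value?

s_0 = ciphertext = 0xEB
s_1 = InvRound(s_0, k_6) = 0x27
s_2 = InvRound(s_1, k_5) = 0xF2
s_3 = InvRound(s_2, k_4) = 0x5B
s_4 = InvRound(s_3, k_3) = 0xC1
s_5 = InvRound(s_4, k_2) = 0x24
s_6 = InvRound(s_5, k_1) = 0xBD
s_7 = InvRound(s_6, k_0) = 0xA6

0xA6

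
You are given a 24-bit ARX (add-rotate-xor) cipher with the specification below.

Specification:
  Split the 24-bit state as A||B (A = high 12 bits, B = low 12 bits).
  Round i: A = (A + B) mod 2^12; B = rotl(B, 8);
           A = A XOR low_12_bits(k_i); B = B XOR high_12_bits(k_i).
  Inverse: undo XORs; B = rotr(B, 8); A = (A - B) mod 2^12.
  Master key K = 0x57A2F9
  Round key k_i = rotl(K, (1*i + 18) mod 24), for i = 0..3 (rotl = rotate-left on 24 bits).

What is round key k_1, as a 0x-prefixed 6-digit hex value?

0xCABD17

K = 0x57A2F9
k_0 = rotl(K, (1*0+18) mod 24) = rotl(K, 18) = 0xE55E8B
k_1 = rotl(K, (1*1+18) mod 24) = rotl(K, 19) = 0xCABD17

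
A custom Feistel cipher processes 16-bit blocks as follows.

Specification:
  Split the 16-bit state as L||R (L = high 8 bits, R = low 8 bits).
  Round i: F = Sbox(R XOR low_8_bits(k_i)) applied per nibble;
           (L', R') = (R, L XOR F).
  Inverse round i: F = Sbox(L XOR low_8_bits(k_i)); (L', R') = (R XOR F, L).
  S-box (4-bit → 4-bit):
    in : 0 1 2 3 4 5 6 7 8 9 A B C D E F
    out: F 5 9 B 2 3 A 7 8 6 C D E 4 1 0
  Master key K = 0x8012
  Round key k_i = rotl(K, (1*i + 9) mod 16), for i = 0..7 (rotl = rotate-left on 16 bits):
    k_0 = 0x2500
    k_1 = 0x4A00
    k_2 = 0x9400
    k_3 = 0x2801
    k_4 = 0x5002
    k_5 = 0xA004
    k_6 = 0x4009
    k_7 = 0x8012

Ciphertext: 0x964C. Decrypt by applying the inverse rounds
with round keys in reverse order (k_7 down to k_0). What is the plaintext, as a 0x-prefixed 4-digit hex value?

0x643A

s_0 = ciphertext = 0x964C
s_1 = InvRound(s_0, k_7) = 0xCE96
s_2 = InvRound(s_1, k_6) = 0x71CE
s_3 = InvRound(s_2, k_5) = 0xBD71
s_4 = InvRound(s_3, k_4) = 0xA1BD
s_5 = InvRound(s_4, k_3) = 0x72A1
s_6 = InvRound(s_5, k_2) = 0xD872
s_7 = InvRound(s_6, k_1) = 0x3AD8
s_8 = InvRound(s_7, k_0) = 0x643A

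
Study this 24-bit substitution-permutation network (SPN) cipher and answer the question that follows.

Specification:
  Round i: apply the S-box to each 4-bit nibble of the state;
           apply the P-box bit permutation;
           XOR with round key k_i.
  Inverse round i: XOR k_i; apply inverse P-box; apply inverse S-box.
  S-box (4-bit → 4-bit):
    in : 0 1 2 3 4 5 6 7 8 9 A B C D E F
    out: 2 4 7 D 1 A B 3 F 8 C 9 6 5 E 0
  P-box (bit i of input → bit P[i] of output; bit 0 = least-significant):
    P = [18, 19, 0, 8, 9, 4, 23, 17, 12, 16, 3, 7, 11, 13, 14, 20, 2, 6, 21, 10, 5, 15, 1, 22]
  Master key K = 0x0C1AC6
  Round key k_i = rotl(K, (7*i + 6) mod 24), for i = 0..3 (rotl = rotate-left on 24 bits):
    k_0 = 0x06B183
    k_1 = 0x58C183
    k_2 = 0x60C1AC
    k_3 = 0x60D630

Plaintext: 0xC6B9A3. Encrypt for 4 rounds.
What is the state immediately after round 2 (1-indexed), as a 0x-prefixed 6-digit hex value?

0x0D8BCB

s_0 = plaintext = 0xC6B9A3
s_1 = Round(s_0, k_0) = 0x903C44
s_2 = Round(s_1, k_1) = 0x0D8BCB
s_3 = Round(s_2, k_2) = 0xD43838
s_4 = Round(s_3, k_3) = 0xFF8D9F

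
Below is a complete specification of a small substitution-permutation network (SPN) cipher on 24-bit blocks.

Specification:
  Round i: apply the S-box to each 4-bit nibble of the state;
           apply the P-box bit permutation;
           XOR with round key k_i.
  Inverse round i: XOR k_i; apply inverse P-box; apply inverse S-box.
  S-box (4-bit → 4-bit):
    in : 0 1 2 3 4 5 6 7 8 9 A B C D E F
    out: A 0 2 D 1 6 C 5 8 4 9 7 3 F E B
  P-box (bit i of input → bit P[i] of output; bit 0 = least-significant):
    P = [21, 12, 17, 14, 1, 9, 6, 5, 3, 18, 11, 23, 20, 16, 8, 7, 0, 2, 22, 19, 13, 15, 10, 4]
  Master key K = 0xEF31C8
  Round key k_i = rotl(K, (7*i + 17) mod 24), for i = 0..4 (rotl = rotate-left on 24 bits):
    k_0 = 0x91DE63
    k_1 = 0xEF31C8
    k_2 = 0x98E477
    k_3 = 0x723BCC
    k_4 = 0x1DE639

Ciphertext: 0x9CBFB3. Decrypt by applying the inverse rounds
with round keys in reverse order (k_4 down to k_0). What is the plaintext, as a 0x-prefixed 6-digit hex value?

s_0 = ciphertext = 0x9CBFB3
s_1 = InvRound(s_0, k_4) = 0x11E340
s_2 = InvRound(s_1, k_3) = 0x25071D
s_3 = InvRound(s_2, k_2) = 0xC8BFDA
s_4 = InvRound(s_3, k_1) = 0xE125C7
s_5 = InvRound(s_4, k_0) = 0xC5390F

0xC5390F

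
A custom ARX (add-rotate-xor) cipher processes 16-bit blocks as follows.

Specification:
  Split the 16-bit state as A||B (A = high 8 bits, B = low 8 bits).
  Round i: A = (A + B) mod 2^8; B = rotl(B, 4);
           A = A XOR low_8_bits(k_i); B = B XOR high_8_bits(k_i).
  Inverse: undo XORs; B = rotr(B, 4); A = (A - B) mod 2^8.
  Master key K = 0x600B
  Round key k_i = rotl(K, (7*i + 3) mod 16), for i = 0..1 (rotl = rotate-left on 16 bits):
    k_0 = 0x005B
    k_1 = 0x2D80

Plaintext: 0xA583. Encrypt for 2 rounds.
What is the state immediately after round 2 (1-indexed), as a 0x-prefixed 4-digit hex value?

0x2BAE

s_0 = plaintext = 0xA583
s_1 = Round(s_0, k_0) = 0x7338
s_2 = Round(s_1, k_1) = 0x2BAE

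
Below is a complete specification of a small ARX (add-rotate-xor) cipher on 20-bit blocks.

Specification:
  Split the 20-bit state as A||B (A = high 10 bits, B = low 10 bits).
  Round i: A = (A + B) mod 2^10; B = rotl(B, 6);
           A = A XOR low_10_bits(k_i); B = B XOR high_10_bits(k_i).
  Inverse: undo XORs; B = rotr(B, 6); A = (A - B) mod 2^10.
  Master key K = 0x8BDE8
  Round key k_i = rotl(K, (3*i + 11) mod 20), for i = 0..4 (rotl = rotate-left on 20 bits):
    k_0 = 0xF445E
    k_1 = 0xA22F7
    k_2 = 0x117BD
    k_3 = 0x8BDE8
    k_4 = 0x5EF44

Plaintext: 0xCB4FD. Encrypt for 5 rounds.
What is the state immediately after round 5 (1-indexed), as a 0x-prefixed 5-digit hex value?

s_0 = plaintext = 0xCB4FD
s_1 = Round(s_0, k_0) = 0x1D09E
s_2 = Round(s_1, k_1) = 0xF9501
s_3 = Round(s_2, k_2) = 0xD6C15
s_4 = Round(s_3, k_3) = 0xA636E
s_5 = Round(s_4, k_4) = 0x50ACD

0x50ACD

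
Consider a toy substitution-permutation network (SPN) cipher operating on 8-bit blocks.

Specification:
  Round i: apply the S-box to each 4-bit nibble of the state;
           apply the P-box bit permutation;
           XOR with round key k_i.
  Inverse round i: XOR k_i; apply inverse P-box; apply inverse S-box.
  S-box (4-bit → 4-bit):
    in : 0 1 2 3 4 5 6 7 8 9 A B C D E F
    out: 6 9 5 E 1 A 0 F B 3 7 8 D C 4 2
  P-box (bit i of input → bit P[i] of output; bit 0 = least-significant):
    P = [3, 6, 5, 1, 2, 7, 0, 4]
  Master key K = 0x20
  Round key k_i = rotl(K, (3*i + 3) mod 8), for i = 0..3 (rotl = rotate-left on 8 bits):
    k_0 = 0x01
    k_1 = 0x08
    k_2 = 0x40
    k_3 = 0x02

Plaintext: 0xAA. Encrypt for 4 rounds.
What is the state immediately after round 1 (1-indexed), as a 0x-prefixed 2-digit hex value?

s_0 = plaintext = 0xAA
s_1 = Round(s_0, k_0) = 0xEC
s_2 = Round(s_1, k_1) = 0x23
s_3 = Round(s_2, k_2) = 0x27
s_4 = Round(s_3, k_3) = 0x6D

0xEC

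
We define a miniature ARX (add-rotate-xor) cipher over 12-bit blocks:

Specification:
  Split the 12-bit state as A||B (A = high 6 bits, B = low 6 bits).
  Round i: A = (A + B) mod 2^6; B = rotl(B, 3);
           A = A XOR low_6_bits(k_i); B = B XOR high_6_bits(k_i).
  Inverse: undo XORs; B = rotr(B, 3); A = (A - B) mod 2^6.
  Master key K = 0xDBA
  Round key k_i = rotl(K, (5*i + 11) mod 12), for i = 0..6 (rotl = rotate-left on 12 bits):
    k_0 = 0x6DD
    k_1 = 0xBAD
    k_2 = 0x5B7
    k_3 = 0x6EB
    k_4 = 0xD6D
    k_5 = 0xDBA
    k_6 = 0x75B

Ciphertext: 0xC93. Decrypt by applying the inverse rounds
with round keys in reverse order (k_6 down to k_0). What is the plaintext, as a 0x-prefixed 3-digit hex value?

s_0 = ciphertext = 0xC93
s_1 = InvRound(s_0, k_6) = 0xE31
s_2 = InvRound(s_1, k_5) = 0x2B8
s_3 = InvRound(s_2, k_4) = 0xFA9
s_4 = InvRound(s_3, k_3) = 0xFD6
s_5 = InvRound(s_4, k_2) = 0x200
s_6 = InvRound(s_5, k_1) = 0xC35
s_7 = InvRound(s_6, k_0) = 0xE35

0xE35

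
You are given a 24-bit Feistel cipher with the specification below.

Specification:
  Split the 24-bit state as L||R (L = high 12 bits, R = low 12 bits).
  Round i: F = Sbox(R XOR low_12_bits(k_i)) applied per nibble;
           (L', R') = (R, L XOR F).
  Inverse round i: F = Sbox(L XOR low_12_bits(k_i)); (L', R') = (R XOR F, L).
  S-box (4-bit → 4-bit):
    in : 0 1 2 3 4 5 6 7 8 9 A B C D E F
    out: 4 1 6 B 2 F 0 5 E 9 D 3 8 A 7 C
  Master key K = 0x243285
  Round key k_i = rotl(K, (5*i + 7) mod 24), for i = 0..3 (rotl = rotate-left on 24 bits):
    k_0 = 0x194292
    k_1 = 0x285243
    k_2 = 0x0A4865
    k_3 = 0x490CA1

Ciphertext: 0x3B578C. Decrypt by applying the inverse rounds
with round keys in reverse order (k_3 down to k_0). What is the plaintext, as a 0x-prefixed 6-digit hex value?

s_0 = ciphertext = 0x3B578C
s_1 = InvRound(s_0, k_3) = 0xB9E3B5
s_2 = InvRound(s_1, k_2) = 0x876B9E
s_3 = InvRound(s_2, k_1) = 0x621876
s_4 = InvRound(s_3, k_0) = 0xA4D621

0xA4D621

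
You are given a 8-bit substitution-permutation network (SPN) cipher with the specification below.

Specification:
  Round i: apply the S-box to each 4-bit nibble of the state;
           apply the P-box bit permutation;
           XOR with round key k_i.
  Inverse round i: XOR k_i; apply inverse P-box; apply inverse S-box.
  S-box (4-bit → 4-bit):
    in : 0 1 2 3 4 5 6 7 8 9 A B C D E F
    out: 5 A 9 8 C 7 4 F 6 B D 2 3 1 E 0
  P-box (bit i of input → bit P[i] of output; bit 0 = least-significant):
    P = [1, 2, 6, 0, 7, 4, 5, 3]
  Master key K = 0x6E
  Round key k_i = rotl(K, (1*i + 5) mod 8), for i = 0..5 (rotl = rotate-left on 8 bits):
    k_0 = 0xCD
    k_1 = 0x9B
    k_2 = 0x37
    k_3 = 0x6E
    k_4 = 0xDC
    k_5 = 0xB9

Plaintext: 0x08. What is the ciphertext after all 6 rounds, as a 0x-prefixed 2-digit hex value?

0x45

s_0 = plaintext = 0x08
s_1 = Round(s_0, k_0) = 0x29
s_2 = Round(s_1, k_1) = 0x14
s_3 = Round(s_2, k_2) = 0x6E
s_4 = Round(s_3, k_3) = 0x0B
s_5 = Round(s_4, k_4) = 0x78
s_6 = Round(s_5, k_5) = 0x45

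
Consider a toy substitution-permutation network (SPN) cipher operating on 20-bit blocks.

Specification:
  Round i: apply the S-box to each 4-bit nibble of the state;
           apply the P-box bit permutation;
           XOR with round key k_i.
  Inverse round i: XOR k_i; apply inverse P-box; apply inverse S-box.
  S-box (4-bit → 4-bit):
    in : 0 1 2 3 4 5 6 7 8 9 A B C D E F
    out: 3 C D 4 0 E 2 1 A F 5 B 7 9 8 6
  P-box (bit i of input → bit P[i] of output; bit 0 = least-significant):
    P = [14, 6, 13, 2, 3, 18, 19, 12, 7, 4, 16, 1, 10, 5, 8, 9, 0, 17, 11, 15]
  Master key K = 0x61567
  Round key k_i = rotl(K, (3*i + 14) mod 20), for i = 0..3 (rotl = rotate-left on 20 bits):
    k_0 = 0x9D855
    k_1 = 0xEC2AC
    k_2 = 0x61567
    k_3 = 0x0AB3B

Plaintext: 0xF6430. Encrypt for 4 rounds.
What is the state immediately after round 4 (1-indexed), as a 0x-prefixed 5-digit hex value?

s_0 = plaintext = 0xF6430
s_1 = Round(s_0, k_0) = 0x39035
s_2 = Round(s_1, k_1) = 0x6ED58
s_3 = Round(s_2, k_2) = 0x807A1
s_4 = Round(s_3, k_3) = 0xA0F97

0xA0F97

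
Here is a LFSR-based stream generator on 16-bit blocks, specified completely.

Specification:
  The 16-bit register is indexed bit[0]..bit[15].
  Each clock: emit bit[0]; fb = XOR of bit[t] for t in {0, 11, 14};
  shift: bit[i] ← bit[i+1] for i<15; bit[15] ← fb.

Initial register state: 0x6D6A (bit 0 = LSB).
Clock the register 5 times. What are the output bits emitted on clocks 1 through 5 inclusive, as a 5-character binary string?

01010

reg_0 = 0x6D6A
clock 1: out=0, reg = 0x36B5
clock 2: out=1, reg = 0x9B5A
clock 3: out=0, reg = 0xCDAD
clock 4: out=1, reg = 0xE6D6
clock 5: out=0, reg = 0xF36B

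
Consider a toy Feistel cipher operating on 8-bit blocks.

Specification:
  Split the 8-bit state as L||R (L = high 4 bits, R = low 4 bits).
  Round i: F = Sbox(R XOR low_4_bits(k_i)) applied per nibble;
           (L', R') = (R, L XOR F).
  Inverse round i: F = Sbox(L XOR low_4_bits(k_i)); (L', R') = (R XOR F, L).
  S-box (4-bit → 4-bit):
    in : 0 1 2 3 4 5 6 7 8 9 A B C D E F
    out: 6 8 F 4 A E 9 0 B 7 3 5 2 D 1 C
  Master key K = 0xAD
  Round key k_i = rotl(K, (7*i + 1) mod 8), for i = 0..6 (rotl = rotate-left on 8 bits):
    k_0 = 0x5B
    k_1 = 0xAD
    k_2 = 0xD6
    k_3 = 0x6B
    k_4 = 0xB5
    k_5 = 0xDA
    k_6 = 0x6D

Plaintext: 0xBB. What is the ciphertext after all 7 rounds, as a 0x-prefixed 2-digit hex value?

0xF5

s_0 = plaintext = 0xBB
s_1 = Round(s_0, k_0) = 0xBD
s_2 = Round(s_1, k_1) = 0xDD
s_3 = Round(s_2, k_2) = 0xD8
s_4 = Round(s_3, k_3) = 0x89
s_5 = Round(s_4, k_4) = 0x9A
s_6 = Round(s_5, k_5) = 0xAF
s_7 = Round(s_6, k_6) = 0xF5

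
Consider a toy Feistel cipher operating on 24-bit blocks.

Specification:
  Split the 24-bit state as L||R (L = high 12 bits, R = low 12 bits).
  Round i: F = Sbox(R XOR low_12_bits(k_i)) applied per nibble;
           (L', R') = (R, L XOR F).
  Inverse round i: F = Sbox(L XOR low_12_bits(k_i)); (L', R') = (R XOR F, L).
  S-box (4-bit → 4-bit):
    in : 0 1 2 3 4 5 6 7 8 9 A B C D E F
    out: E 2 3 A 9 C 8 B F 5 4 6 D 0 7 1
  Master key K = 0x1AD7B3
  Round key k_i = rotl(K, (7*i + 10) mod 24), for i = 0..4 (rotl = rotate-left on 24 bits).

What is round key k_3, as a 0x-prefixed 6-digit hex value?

0x6BD98D

K = 0x1AD7B3
k_0 = rotl(K, (7*0+10) mod 24) = rotl(K, 10) = 0x5ECC6B
k_1 = rotl(K, (7*1+10) mod 24) = rotl(K, 17) = 0x6635AF
k_2 = rotl(K, (7*2+10) mod 24) = rotl(K, 0) = 0x1AD7B3
k_3 = rotl(K, (7*3+10) mod 24) = rotl(K, 7) = 0x6BD98D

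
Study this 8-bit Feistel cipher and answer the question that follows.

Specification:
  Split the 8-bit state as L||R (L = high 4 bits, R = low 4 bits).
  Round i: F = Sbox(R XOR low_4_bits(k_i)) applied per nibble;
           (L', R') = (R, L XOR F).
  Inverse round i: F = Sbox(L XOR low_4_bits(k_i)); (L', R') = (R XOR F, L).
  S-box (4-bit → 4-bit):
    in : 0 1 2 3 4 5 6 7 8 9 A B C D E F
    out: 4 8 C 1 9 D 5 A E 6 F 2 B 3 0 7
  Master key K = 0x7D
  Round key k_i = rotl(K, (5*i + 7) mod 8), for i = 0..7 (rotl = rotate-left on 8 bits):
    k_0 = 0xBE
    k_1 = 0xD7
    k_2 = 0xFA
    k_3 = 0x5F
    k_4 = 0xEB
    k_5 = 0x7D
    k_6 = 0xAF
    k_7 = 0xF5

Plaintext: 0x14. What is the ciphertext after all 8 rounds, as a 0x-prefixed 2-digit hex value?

s_0 = plaintext = 0x14
s_1 = Round(s_0, k_0) = 0x4E
s_2 = Round(s_1, k_1) = 0xE2
s_3 = Round(s_2, k_2) = 0x20
s_4 = Round(s_3, k_3) = 0x05
s_5 = Round(s_4, k_4) = 0x50
s_6 = Round(s_5, k_5) = 0x06
s_7 = Round(s_6, k_6) = 0x66
s_8 = Round(s_7, k_7) = 0x67

0x67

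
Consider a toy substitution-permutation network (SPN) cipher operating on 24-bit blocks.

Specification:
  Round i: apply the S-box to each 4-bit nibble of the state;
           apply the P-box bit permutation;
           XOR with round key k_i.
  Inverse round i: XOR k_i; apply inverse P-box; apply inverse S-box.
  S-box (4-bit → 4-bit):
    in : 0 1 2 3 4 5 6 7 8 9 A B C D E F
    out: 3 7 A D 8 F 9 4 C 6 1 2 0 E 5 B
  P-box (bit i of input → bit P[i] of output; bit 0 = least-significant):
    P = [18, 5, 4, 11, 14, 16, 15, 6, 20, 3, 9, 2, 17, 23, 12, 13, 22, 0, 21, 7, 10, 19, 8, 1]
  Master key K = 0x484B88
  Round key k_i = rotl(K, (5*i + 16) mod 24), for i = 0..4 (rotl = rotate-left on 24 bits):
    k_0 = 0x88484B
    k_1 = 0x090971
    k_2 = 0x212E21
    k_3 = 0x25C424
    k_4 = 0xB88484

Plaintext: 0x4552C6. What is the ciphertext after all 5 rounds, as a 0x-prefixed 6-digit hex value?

0xB8FE94

s_0 = plaintext = 0x4552C6
s_1 = Round(s_0, k_0) = 0x6E70C4
s_2 = Round(s_1, k_1) = 0x79157B
s_3 = Round(s_2, k_2) = 0x93BD0C
s_4 = Round(s_3, k_3) = 0xCC87A8
s_5 = Round(s_4, k_4) = 0xB8FE94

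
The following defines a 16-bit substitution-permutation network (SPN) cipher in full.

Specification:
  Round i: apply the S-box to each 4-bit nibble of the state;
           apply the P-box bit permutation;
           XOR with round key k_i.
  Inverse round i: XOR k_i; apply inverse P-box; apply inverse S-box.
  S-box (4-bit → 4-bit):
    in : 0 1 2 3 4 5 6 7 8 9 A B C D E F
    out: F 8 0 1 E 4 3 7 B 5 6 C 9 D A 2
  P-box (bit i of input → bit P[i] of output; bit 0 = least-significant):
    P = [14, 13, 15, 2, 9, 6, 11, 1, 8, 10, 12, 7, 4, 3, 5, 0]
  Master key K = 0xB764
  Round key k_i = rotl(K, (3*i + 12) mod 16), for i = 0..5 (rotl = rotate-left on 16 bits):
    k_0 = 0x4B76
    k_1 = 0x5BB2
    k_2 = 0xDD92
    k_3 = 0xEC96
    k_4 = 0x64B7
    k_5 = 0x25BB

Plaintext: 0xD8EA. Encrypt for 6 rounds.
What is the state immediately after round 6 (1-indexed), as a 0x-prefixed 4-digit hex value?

0xF91F

s_0 = plaintext = 0xD8EA
s_1 = Round(s_0, k_0) = 0xEE85
s_2 = Round(s_1, k_1) = 0xDD79
s_3 = Round(s_2, k_2) = 0x0663
s_4 = Round(s_3, k_3) = 0xABEF
s_5 = Round(s_4, k_4) = 0x545D
s_6 = Round(s_5, k_5) = 0xF91F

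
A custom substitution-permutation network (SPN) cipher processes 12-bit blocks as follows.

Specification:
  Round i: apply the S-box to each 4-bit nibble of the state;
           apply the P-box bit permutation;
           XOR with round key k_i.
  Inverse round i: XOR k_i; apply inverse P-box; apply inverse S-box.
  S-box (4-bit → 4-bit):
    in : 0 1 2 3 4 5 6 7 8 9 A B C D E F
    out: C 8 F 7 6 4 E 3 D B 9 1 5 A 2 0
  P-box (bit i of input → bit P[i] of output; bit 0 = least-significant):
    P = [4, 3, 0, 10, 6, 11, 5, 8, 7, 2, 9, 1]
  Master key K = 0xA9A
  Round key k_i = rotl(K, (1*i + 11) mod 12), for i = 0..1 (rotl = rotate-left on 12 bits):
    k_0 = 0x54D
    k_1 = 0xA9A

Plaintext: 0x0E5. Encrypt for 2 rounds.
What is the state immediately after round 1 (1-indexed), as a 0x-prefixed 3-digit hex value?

0xF4E

s_0 = plaintext = 0x0E5
s_1 = Round(s_0, k_0) = 0xF4E
s_2 = Round(s_1, k_1) = 0x2B2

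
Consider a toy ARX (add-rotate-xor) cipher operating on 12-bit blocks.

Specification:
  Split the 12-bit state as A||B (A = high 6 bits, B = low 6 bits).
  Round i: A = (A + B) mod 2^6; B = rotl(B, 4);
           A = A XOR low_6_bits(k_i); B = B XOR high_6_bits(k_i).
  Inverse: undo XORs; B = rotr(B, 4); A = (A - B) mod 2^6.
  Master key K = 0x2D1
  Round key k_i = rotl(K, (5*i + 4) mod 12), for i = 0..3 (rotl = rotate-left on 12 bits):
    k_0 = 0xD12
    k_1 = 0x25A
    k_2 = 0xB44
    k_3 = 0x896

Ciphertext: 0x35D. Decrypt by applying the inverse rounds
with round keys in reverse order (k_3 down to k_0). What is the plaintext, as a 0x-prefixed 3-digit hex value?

s_0 = ciphertext = 0x35D
s_1 = InvRound(s_0, k_3) = 0x73F
s_2 = InvRound(s_1, k_2) = 0x3C9
s_3 = InvRound(s_2, k_1) = 0x540
s_4 = InvRound(s_3, k_0) = 0xD13

0xD13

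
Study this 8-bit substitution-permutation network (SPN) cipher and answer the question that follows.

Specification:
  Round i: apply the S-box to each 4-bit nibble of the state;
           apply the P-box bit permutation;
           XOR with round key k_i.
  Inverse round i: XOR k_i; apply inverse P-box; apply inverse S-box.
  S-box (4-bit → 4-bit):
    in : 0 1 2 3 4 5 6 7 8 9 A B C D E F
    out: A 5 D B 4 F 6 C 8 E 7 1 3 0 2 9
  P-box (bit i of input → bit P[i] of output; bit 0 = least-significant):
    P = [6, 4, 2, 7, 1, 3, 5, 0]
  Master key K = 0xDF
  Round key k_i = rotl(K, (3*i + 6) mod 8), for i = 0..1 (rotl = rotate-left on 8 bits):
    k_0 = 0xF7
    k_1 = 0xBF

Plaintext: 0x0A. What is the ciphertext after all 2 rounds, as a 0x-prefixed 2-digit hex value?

s_0 = plaintext = 0x0A
s_1 = Round(s_0, k_0) = 0xAA
s_2 = Round(s_1, k_1) = 0xC1

0xC1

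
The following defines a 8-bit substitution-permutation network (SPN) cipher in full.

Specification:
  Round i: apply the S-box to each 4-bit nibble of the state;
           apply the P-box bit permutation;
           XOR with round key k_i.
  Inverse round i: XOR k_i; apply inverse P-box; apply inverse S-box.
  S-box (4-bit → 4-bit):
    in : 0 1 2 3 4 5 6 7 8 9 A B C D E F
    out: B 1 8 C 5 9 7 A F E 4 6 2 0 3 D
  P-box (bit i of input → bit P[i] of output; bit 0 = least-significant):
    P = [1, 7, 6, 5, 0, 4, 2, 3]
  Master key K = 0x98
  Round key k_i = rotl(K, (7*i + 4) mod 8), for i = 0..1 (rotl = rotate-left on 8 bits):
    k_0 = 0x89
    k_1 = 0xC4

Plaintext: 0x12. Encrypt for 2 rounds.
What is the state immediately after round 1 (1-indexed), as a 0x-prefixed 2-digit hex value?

s_0 = plaintext = 0x12
s_1 = Round(s_0, k_0) = 0xA8
s_2 = Round(s_1, k_1) = 0x22

0xA8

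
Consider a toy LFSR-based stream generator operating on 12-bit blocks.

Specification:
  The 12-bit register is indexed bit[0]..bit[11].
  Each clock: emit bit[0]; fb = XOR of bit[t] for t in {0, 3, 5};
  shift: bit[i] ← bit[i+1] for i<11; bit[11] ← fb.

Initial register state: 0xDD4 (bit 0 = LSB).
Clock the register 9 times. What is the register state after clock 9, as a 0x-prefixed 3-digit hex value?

0x006

reg_0 = 0xDD4
clock 1: out=0, reg = 0x6EA
clock 2: out=0, reg = 0x375
clock 3: out=1, reg = 0x1BA
clock 4: out=0, reg = 0x0DD
clock 5: out=1, reg = 0x06E
clock 6: out=0, reg = 0x037
clock 7: out=1, reg = 0x01B
clock 8: out=1, reg = 0x00D
clock 9: out=1, reg = 0x006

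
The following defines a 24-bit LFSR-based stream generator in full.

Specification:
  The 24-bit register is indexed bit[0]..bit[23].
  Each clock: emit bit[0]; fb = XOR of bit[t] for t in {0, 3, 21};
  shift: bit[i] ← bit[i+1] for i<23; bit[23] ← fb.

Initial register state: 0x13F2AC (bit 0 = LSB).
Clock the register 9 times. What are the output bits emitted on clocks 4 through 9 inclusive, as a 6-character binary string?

101010

reg_0 = 0x13F2AC
clock 1: out=0, reg = 0x89F956
clock 2: out=0, reg = 0x44FCAB
clock 3: out=1, reg = 0x227E55
clock 4: out=1, reg = 0x113F2A
clock 5: out=0, reg = 0x889F95
clock 6: out=1, reg = 0xC44FCA
clock 7: out=0, reg = 0xE227E5
clock 8: out=1, reg = 0x7113F2
clock 9: out=0, reg = 0xB889F9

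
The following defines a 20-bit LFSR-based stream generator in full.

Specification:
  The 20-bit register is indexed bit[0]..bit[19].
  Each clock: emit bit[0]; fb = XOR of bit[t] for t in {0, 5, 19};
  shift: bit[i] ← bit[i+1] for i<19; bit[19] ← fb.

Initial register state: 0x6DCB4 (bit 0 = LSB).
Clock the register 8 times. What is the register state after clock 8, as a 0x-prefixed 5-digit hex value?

reg_0 = 0x6DCB4
clock 1: out=0, reg = 0xB6E5A
clock 2: out=0, reg = 0xDB72D
clock 3: out=1, reg = 0xEDB96
clock 4: out=0, reg = 0xF6DCB
clock 5: out=1, reg = 0x7B6E5
clock 6: out=1, reg = 0x3DB72
clock 7: out=0, reg = 0x9EDB9
clock 8: out=1, reg = 0xCF6DC

0xCF6DC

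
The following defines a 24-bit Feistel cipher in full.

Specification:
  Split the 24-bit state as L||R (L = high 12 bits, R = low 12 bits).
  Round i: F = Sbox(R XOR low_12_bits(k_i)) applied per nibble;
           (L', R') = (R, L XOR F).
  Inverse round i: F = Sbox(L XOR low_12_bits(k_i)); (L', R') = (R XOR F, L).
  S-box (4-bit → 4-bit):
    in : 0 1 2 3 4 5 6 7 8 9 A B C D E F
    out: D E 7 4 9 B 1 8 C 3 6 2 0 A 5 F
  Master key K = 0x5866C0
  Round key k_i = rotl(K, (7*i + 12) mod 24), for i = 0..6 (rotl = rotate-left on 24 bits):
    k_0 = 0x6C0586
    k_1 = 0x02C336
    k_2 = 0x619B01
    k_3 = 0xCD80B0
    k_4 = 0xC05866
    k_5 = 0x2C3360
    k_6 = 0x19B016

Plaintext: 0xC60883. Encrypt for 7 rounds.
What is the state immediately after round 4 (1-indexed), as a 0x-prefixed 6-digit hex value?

0xA27571

s_0 = plaintext = 0xC60883
s_1 = Round(s_0, k_0) = 0x8836BB
s_2 = Round(s_1, k_1) = 0x6BB349
s_3 = Round(s_2, k_2) = 0x349A27
s_4 = Round(s_3, k_3) = 0xA27571
s_5 = Round(s_4, k_4) = 0x5710CF
s_6 = Round(s_5, k_5) = 0x0CF11E
s_7 = Round(s_6, k_6) = 0x11EE13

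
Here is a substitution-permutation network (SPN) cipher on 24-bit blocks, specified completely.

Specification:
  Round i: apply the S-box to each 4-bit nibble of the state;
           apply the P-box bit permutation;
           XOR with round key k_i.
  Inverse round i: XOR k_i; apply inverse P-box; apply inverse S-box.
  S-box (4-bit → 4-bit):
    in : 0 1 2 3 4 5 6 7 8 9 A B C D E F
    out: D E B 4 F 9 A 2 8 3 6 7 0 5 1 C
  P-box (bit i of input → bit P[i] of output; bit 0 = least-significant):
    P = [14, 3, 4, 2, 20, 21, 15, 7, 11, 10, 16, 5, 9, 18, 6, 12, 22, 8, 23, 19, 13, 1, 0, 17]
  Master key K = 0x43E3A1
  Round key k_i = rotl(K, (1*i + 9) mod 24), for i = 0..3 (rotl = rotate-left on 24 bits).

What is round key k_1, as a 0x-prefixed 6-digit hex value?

K = 0x43E3A1
k_0 = rotl(K, (1*0+9) mod 24) = rotl(K, 9) = 0xC74287
k_1 = rotl(K, (1*1+9) mod 24) = rotl(K, 10) = 0x8E850F

0x8E850F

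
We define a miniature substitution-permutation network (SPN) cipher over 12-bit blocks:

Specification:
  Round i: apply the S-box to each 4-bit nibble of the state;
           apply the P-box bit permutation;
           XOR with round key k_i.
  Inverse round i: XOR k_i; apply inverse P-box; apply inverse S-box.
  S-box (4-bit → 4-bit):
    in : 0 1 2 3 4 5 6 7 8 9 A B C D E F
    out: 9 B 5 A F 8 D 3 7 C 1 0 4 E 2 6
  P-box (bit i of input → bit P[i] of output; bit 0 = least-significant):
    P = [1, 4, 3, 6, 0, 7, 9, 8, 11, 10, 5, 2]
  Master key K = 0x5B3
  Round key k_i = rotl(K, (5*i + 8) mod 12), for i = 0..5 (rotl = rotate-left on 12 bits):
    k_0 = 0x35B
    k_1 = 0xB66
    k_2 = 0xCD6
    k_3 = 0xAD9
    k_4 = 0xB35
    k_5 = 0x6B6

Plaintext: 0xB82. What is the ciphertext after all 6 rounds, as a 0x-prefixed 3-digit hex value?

s_0 = plaintext = 0xB82
s_1 = Round(s_0, k_0) = 0x1D0
s_2 = Round(s_1, k_1) = 0x4A0
s_3 = Round(s_2, k_2) = 0x0B1
s_4 = Round(s_3, k_3) = 0x28F
s_5 = Round(s_4, k_4) = 0x18C
s_6 = Round(s_5, k_5) = 0x83B

0x83B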